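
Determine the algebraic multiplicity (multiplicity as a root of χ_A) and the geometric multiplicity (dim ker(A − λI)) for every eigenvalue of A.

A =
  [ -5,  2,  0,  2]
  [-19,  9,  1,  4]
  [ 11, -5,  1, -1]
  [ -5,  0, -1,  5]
λ = 1: alg = 1, geom = 1; λ = 3: alg = 3, geom = 1

Step 1 — factor the characteristic polynomial to read off the algebraic multiplicities:
  χ_A(x) = (x - 3)^3*(x - 1)

Step 2 — compute geometric multiplicities via the rank-nullity identity g(λ) = n − rank(A − λI):
  rank(A − (1)·I) = 3, so dim ker(A − (1)·I) = n − 3 = 1
  rank(A − (3)·I) = 3, so dim ker(A − (3)·I) = n − 3 = 1

Summary:
  λ = 1: algebraic multiplicity = 1, geometric multiplicity = 1
  λ = 3: algebraic multiplicity = 3, geometric multiplicity = 1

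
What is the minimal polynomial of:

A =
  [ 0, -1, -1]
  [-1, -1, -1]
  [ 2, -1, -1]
x^3 + 2*x^2 + x

The characteristic polynomial is χ_A(x) = x*(x + 1)^2, so the eigenvalues are known. The minimal polynomial is
  m_A(x) = Π_λ (x − λ)^{k_λ}
where k_λ is the size of the *largest* Jordan block for λ (equivalently, the smallest k with (A − λI)^k v = 0 for every generalised eigenvector v of λ).

  λ = -1: largest Jordan block has size 2, contributing (x + 1)^2
  λ = 0: largest Jordan block has size 1, contributing (x − 0)

So m_A(x) = x*(x + 1)^2 = x^3 + 2*x^2 + x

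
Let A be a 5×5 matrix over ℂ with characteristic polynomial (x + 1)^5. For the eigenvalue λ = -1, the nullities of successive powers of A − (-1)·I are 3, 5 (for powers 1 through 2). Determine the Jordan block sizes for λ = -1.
Block sizes for λ = -1: [2, 2, 1]

From the dimensions of kernels of powers, the number of Jordan blocks of size at least j is d_j − d_{j−1} where d_j = dim ker(N^j) (with d_0 = 0). Computing the differences gives [3, 2].
The number of blocks of size exactly k is (#blocks of size ≥ k) − (#blocks of size ≥ k + 1), so the partition is: 1 block(s) of size 1, 2 block(s) of size 2.
In nonincreasing order the block sizes are [2, 2, 1].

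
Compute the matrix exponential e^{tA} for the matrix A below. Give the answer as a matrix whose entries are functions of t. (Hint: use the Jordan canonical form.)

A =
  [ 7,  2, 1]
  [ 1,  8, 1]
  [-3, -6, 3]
e^{tA} =
  [t*exp(6*t) + exp(6*t), 2*t*exp(6*t), t*exp(6*t)]
  [t*exp(6*t), 2*t*exp(6*t) + exp(6*t), t*exp(6*t)]
  [-3*t*exp(6*t), -6*t*exp(6*t), -3*t*exp(6*t) + exp(6*t)]

Strategy: write A = P · J · P⁻¹ where J is a Jordan canonical form, so e^{tA} = P · e^{tJ} · P⁻¹, and e^{tJ} can be computed block-by-block.

A has Jordan form
J =
  [6, 1, 0]
  [0, 6, 0]
  [0, 0, 6]
(up to reordering of blocks).

Per-block formulas:
  For a 2×2 Jordan block J_2(6): exp(t · J_2(6)) = e^(6t)·(I + t·N), where N is the 2×2 nilpotent shift.
  For a 1×1 block at λ = 6: exp(t · [6]) = [e^(6t)].

After assembling e^{tJ} and conjugating by P, we get:

e^{tA} =
  [t*exp(6*t) + exp(6*t), 2*t*exp(6*t), t*exp(6*t)]
  [t*exp(6*t), 2*t*exp(6*t) + exp(6*t), t*exp(6*t)]
  [-3*t*exp(6*t), -6*t*exp(6*t), -3*t*exp(6*t) + exp(6*t)]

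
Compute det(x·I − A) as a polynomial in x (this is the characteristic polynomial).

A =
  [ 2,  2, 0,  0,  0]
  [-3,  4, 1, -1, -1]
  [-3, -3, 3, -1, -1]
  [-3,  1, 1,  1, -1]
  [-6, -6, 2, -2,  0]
x^5 - 10*x^4 + 40*x^3 - 80*x^2 + 80*x - 32

Expanding det(x·I − A) (e.g. by cofactor expansion or by noting that A is similar to its Jordan form J, which has the same characteristic polynomial as A) gives
  χ_A(x) = x^5 - 10*x^4 + 40*x^3 - 80*x^2 + 80*x - 32
which factors as (x - 2)^5. The eigenvalues (with algebraic multiplicities) are λ = 2 with multiplicity 5.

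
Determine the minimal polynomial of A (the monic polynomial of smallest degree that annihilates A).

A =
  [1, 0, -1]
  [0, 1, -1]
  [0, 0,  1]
x^2 - 2*x + 1

The characteristic polynomial is χ_A(x) = (x - 1)^3, so the eigenvalues are known. The minimal polynomial is
  m_A(x) = Π_λ (x − λ)^{k_λ}
where k_λ is the size of the *largest* Jordan block for λ (equivalently, the smallest k with (A − λI)^k v = 0 for every generalised eigenvector v of λ).

  λ = 1: largest Jordan block has size 2, contributing (x − 1)^2

So m_A(x) = (x - 1)^2 = x^2 - 2*x + 1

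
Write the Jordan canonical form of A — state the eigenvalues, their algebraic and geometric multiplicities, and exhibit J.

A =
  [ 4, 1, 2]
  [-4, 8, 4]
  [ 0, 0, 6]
J_2(6) ⊕ J_1(6)

The characteristic polynomial is
  det(x·I − A) = x^3 - 18*x^2 + 108*x - 216 = (x - 6)^3

Eigenvalues and multiplicities (the geometric multiplicity of λ is n − rank(A − λI), which equals the number of Jordan blocks for λ):
  λ = 6: algebraic multiplicity = 3, geometric multiplicity = 2

Determining the block sizes for each eigenvalue:
  λ = 6: 2 blocks summing to 3 forces exactly one block of size 2 and the rest size 1 → block sizes [2, 1]

Assembling the blocks gives a Jordan form
J =
  [6, 1, 0]
  [0, 6, 0]
  [0, 0, 6]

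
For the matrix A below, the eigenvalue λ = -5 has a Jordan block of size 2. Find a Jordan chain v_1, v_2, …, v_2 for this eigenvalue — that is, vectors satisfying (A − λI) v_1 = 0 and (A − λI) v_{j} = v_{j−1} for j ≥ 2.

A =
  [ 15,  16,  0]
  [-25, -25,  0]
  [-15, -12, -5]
A Jordan chain for λ = -5 of length 2:
v_1 = (20, -25, -15)ᵀ
v_2 = (1, 0, 0)ᵀ

Let N = A − (-5)·I. We want v_2 with N^2 v_2 = 0 but N^1 v_2 ≠ 0; then v_{j-1} := N · v_j for j = 2, …, 2.

Pick v_2 = (1, 0, 0)ᵀ.
Then v_1 = N · v_2 = (20, -25, -15)ᵀ.

Sanity check: (A − (-5)·I) v_1 = (0, 0, 0)ᵀ = 0. ✓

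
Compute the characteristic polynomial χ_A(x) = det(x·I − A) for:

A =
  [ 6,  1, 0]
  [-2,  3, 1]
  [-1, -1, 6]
x^3 - 15*x^2 + 75*x - 125

Expanding det(x·I − A) (e.g. by cofactor expansion or by noting that A is similar to its Jordan form J, which has the same characteristic polynomial as A) gives
  χ_A(x) = x^3 - 15*x^2 + 75*x - 125
which factors as (x - 5)^3. The eigenvalues (with algebraic multiplicities) are λ = 5 with multiplicity 3.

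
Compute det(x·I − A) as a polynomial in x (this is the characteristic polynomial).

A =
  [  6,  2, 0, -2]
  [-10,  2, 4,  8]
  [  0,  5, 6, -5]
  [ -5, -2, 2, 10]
x^4 - 24*x^3 + 216*x^2 - 864*x + 1296

Expanding det(x·I − A) (e.g. by cofactor expansion or by noting that A is similar to its Jordan form J, which has the same characteristic polynomial as A) gives
  χ_A(x) = x^4 - 24*x^3 + 216*x^2 - 864*x + 1296
which factors as (x - 6)^4. The eigenvalues (with algebraic multiplicities) are λ = 6 with multiplicity 4.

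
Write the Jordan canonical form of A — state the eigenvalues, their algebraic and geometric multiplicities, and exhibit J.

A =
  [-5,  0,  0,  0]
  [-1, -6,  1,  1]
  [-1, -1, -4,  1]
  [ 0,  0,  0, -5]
J_2(-5) ⊕ J_1(-5) ⊕ J_1(-5)

The characteristic polynomial is
  det(x·I − A) = x^4 + 20*x^3 + 150*x^2 + 500*x + 625 = (x + 5)^4

Eigenvalues and multiplicities (the geometric multiplicity of λ is n − rank(A − λI), which equals the number of Jordan blocks for λ):
  λ = -5: algebraic multiplicity = 4, geometric multiplicity = 3

Determining the block sizes for each eigenvalue:
  λ = -5: 3 blocks summing to 4 forces exactly one block of size 2 and the rest size 1 → block sizes [2, 1, 1]

Assembling the blocks gives a Jordan form
J =
  [-5,  1,  0,  0]
  [ 0, -5,  0,  0]
  [ 0,  0, -5,  0]
  [ 0,  0,  0, -5]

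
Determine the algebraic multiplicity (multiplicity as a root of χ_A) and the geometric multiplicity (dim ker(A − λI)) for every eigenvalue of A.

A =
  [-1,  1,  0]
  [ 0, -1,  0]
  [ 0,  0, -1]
λ = -1: alg = 3, geom = 2

Step 1 — factor the characteristic polynomial to read off the algebraic multiplicities:
  χ_A(x) = (x + 1)^3

Step 2 — compute geometric multiplicities via the rank-nullity identity g(λ) = n − rank(A − λI):
  rank(A − (-1)·I) = 1, so dim ker(A − (-1)·I) = n − 1 = 2

Summary:
  λ = -1: algebraic multiplicity = 3, geometric multiplicity = 2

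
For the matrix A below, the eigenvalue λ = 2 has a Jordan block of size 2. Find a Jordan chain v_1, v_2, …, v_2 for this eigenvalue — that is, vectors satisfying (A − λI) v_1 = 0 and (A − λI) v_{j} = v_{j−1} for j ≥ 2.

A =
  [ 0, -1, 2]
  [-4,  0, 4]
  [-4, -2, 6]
A Jordan chain for λ = 2 of length 2:
v_1 = (-2, -4, -4)ᵀ
v_2 = (1, 0, 0)ᵀ

Let N = A − (2)·I. We want v_2 with N^2 v_2 = 0 but N^1 v_2 ≠ 0; then v_{j-1} := N · v_j for j = 2, …, 2.

Pick v_2 = (1, 0, 0)ᵀ.
Then v_1 = N · v_2 = (-2, -4, -4)ᵀ.

Sanity check: (A − (2)·I) v_1 = (0, 0, 0)ᵀ = 0. ✓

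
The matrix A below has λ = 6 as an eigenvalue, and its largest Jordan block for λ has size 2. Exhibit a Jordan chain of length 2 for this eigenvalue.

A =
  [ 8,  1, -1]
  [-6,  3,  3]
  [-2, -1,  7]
A Jordan chain for λ = 6 of length 2:
v_1 = (2, -6, -2)ᵀ
v_2 = (1, 0, 0)ᵀ

Let N = A − (6)·I. We want v_2 with N^2 v_2 = 0 but N^1 v_2 ≠ 0; then v_{j-1} := N · v_j for j = 2, …, 2.

Pick v_2 = (1, 0, 0)ᵀ.
Then v_1 = N · v_2 = (2, -6, -2)ᵀ.

Sanity check: (A − (6)·I) v_1 = (0, 0, 0)ᵀ = 0. ✓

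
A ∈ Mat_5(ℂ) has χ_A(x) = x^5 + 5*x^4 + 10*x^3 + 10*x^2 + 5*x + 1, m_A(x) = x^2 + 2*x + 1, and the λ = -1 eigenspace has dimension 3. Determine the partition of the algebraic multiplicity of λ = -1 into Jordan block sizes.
Block sizes for λ = -1: [2, 2, 1]

Step 1 — from the characteristic polynomial, algebraic multiplicity of λ = -1 is 5. From dim ker(A − (-1)·I) = 3, there are exactly 3 Jordan blocks for λ = -1.
Step 2 — from the minimal polynomial, the factor (x + 1)^2 tells us the largest block for λ = -1 has size 2.
Step 3 — with total size 5, 3 blocks, and largest block 2, the block sizes (in nonincreasing order) are [2, 2, 1].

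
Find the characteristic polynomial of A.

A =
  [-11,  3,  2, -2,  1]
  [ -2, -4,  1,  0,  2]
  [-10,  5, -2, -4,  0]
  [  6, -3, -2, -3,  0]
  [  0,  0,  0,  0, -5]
x^5 + 25*x^4 + 250*x^3 + 1250*x^2 + 3125*x + 3125

Expanding det(x·I − A) (e.g. by cofactor expansion or by noting that A is similar to its Jordan form J, which has the same characteristic polynomial as A) gives
  χ_A(x) = x^5 + 25*x^4 + 250*x^3 + 1250*x^2 + 3125*x + 3125
which factors as (x + 5)^5. The eigenvalues (with algebraic multiplicities) are λ = -5 with multiplicity 5.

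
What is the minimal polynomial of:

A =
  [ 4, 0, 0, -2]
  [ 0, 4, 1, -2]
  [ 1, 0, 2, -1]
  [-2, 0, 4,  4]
x^4 - 14*x^3 + 72*x^2 - 160*x + 128

The characteristic polynomial is χ_A(x) = (x - 4)^3*(x - 2), so the eigenvalues are known. The minimal polynomial is
  m_A(x) = Π_λ (x − λ)^{k_λ}
where k_λ is the size of the *largest* Jordan block for λ (equivalently, the smallest k with (A − λI)^k v = 0 for every generalised eigenvector v of λ).

  λ = 2: largest Jordan block has size 1, contributing (x − 2)
  λ = 4: largest Jordan block has size 3, contributing (x − 4)^3

So m_A(x) = (x - 4)^3*(x - 2) = x^4 - 14*x^3 + 72*x^2 - 160*x + 128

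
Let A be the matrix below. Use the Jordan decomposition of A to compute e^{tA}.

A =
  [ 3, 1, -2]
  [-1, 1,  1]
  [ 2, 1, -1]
e^{tA} =
  [-t^2*exp(t)/2 + 2*t*exp(t) + exp(t), t*exp(t), t^2*exp(t)/2 - 2*t*exp(t)]
  [-t*exp(t), exp(t), t*exp(t)]
  [-t^2*exp(t)/2 + 2*t*exp(t), t*exp(t), t^2*exp(t)/2 - 2*t*exp(t) + exp(t)]

Strategy: write A = P · J · P⁻¹ where J is a Jordan canonical form, so e^{tA} = P · e^{tJ} · P⁻¹, and e^{tJ} can be computed block-by-block.

A has Jordan form
J =
  [1, 1, 0]
  [0, 1, 1]
  [0, 0, 1]
(up to reordering of blocks).

Per-block formulas:
  For a 3×3 Jordan block J_3(1): exp(t · J_3(1)) = e^(1t)·(I + t·N + (t^2/2)·N^2), where N is the 3×3 nilpotent shift.

After assembling e^{tJ} and conjugating by P, we get:

e^{tA} =
  [-t^2*exp(t)/2 + 2*t*exp(t) + exp(t), t*exp(t), t^2*exp(t)/2 - 2*t*exp(t)]
  [-t*exp(t), exp(t), t*exp(t)]
  [-t^2*exp(t)/2 + 2*t*exp(t), t*exp(t), t^2*exp(t)/2 - 2*t*exp(t) + exp(t)]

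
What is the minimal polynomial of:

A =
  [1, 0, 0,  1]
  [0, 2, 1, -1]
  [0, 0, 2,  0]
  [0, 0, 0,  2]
x^3 - 5*x^2 + 8*x - 4

The characteristic polynomial is χ_A(x) = (x - 2)^3*(x - 1), so the eigenvalues are known. The minimal polynomial is
  m_A(x) = Π_λ (x − λ)^{k_λ}
where k_λ is the size of the *largest* Jordan block for λ (equivalently, the smallest k with (A − λI)^k v = 0 for every generalised eigenvector v of λ).

  λ = 1: largest Jordan block has size 1, contributing (x − 1)
  λ = 2: largest Jordan block has size 2, contributing (x − 2)^2

So m_A(x) = (x - 2)^2*(x - 1) = x^3 - 5*x^2 + 8*x - 4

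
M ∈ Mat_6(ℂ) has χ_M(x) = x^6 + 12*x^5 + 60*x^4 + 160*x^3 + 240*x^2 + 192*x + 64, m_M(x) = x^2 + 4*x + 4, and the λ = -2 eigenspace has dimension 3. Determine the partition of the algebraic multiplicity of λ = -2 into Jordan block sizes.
Block sizes for λ = -2: [2, 2, 2]

Step 1 — from the characteristic polynomial, algebraic multiplicity of λ = -2 is 6. From dim ker(M − (-2)·I) = 3, there are exactly 3 Jordan blocks for λ = -2.
Step 2 — from the minimal polynomial, the factor (x + 2)^2 tells us the largest block for λ = -2 has size 2.
Step 3 — with total size 6, 3 blocks, and largest block 2, the block sizes (in nonincreasing order) are [2, 2, 2].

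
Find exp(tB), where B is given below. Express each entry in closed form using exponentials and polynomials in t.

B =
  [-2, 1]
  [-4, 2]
e^{tB} =
  [1 - 2*t, t]
  [-4*t, 2*t + 1]

Strategy: write B = P · J · P⁻¹ where J is a Jordan canonical form, so e^{tB} = P · e^{tJ} · P⁻¹, and e^{tJ} can be computed block-by-block.

B has Jordan form
J =
  [0, 1]
  [0, 0]
(up to reordering of blocks).

Per-block formulas:
  For a 2×2 Jordan block J_2(0): exp(t · J_2(0)) = e^(0t)·(I + t·N), where N is the 2×2 nilpotent shift.

After assembling e^{tJ} and conjugating by P, we get:

e^{tB} =
  [1 - 2*t, t]
  [-4*t, 2*t + 1]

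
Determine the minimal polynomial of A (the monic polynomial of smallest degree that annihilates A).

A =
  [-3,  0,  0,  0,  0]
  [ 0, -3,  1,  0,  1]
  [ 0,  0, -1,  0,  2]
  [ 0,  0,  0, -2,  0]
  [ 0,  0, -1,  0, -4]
x^2 + 5*x + 6

The characteristic polynomial is χ_A(x) = (x + 2)^2*(x + 3)^3, so the eigenvalues are known. The minimal polynomial is
  m_A(x) = Π_λ (x − λ)^{k_λ}
where k_λ is the size of the *largest* Jordan block for λ (equivalently, the smallest k with (A − λI)^k v = 0 for every generalised eigenvector v of λ).

  λ = -3: largest Jordan block has size 1, contributing (x + 3)
  λ = -2: largest Jordan block has size 1, contributing (x + 2)

So m_A(x) = (x + 2)*(x + 3) = x^2 + 5*x + 6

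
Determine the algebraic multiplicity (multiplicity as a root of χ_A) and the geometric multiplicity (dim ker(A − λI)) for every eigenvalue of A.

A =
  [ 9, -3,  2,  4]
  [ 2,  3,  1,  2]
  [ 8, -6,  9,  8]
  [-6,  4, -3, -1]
λ = 5: alg = 4, geom = 2

Step 1 — factor the characteristic polynomial to read off the algebraic multiplicities:
  χ_A(x) = (x - 5)^4

Step 2 — compute geometric multiplicities via the rank-nullity identity g(λ) = n − rank(A − λI):
  rank(A − (5)·I) = 2, so dim ker(A − (5)·I) = n − 2 = 2

Summary:
  λ = 5: algebraic multiplicity = 4, geometric multiplicity = 2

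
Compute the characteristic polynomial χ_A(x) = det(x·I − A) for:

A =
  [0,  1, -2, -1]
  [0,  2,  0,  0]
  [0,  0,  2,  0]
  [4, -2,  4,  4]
x^4 - 8*x^3 + 24*x^2 - 32*x + 16

Expanding det(x·I − A) (e.g. by cofactor expansion or by noting that A is similar to its Jordan form J, which has the same characteristic polynomial as A) gives
  χ_A(x) = x^4 - 8*x^3 + 24*x^2 - 32*x + 16
which factors as (x - 2)^4. The eigenvalues (with algebraic multiplicities) are λ = 2 with multiplicity 4.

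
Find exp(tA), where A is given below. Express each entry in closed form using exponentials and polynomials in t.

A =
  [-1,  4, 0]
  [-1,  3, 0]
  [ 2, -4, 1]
e^{tA} =
  [-2*t*exp(t) + exp(t), 4*t*exp(t), 0]
  [-t*exp(t), 2*t*exp(t) + exp(t), 0]
  [2*t*exp(t), -4*t*exp(t), exp(t)]

Strategy: write A = P · J · P⁻¹ where J is a Jordan canonical form, so e^{tA} = P · e^{tJ} · P⁻¹, and e^{tJ} can be computed block-by-block.

A has Jordan form
J =
  [1, 1, 0]
  [0, 1, 0]
  [0, 0, 1]
(up to reordering of blocks).

Per-block formulas:
  For a 1×1 block at λ = 1: exp(t · [1]) = [e^(1t)].
  For a 2×2 Jordan block J_2(1): exp(t · J_2(1)) = e^(1t)·(I + t·N), where N is the 2×2 nilpotent shift.

After assembling e^{tJ} and conjugating by P, we get:

e^{tA} =
  [-2*t*exp(t) + exp(t), 4*t*exp(t), 0]
  [-t*exp(t), 2*t*exp(t) + exp(t), 0]
  [2*t*exp(t), -4*t*exp(t), exp(t)]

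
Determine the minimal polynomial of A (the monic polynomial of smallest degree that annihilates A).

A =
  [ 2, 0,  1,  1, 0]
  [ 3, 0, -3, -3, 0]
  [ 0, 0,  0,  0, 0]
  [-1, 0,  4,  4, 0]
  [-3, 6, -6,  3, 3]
x^3 - 6*x^2 + 9*x

The characteristic polynomial is χ_A(x) = x^2*(x - 3)^3, so the eigenvalues are known. The minimal polynomial is
  m_A(x) = Π_λ (x − λ)^{k_λ}
where k_λ is the size of the *largest* Jordan block for λ (equivalently, the smallest k with (A − λI)^k v = 0 for every generalised eigenvector v of λ).

  λ = 0: largest Jordan block has size 1, contributing (x − 0)
  λ = 3: largest Jordan block has size 2, contributing (x − 3)^2

So m_A(x) = x*(x - 3)^2 = x^3 - 6*x^2 + 9*x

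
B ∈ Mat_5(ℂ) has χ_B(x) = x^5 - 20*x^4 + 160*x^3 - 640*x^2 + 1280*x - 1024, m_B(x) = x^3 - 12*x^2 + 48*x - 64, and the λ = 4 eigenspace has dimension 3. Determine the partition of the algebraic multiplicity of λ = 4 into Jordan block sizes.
Block sizes for λ = 4: [3, 1, 1]

Step 1 — from the characteristic polynomial, algebraic multiplicity of λ = 4 is 5. From dim ker(B − (4)·I) = 3, there are exactly 3 Jordan blocks for λ = 4.
Step 2 — from the minimal polynomial, the factor (x − 4)^3 tells us the largest block for λ = 4 has size 3.
Step 3 — with total size 5, 3 blocks, and largest block 3, the block sizes (in nonincreasing order) are [3, 1, 1].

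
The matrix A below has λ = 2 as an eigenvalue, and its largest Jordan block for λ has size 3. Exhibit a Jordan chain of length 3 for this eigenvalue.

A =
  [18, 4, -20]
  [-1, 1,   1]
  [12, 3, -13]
A Jordan chain for λ = 2 of length 3:
v_1 = (12, -3, 9)ᵀ
v_2 = (16, -1, 12)ᵀ
v_3 = (1, 0, 0)ᵀ

Let N = A − (2)·I. We want v_3 with N^3 v_3 = 0 but N^2 v_3 ≠ 0; then v_{j-1} := N · v_j for j = 3, …, 2.

Pick v_3 = (1, 0, 0)ᵀ.
Then v_2 = N · v_3 = (16, -1, 12)ᵀ.
Then v_1 = N · v_2 = (12, -3, 9)ᵀ.

Sanity check: (A − (2)·I) v_1 = (0, 0, 0)ᵀ = 0. ✓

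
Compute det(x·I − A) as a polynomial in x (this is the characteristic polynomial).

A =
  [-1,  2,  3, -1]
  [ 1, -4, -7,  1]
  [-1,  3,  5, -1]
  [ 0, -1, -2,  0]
x^4

Expanding det(x·I − A) (e.g. by cofactor expansion or by noting that A is similar to its Jordan form J, which has the same characteristic polynomial as A) gives
  χ_A(x) = x^4
which factors as x^4. The eigenvalues (with algebraic multiplicities) are λ = 0 with multiplicity 4.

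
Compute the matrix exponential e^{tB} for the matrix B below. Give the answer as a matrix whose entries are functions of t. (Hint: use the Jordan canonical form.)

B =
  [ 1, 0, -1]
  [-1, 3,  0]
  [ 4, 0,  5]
e^{tB} =
  [-2*t*exp(3*t) + exp(3*t), 0, -t*exp(3*t)]
  [t^2*exp(3*t) - t*exp(3*t), exp(3*t), t^2*exp(3*t)/2]
  [4*t*exp(3*t), 0, 2*t*exp(3*t) + exp(3*t)]

Strategy: write B = P · J · P⁻¹ where J is a Jordan canonical form, so e^{tB} = P · e^{tJ} · P⁻¹, and e^{tJ} can be computed block-by-block.

B has Jordan form
J =
  [3, 1, 0]
  [0, 3, 1]
  [0, 0, 3]
(up to reordering of blocks).

Per-block formulas:
  For a 3×3 Jordan block J_3(3): exp(t · J_3(3)) = e^(3t)·(I + t·N + (t^2/2)·N^2), where N is the 3×3 nilpotent shift.

After assembling e^{tJ} and conjugating by P, we get:

e^{tB} =
  [-2*t*exp(3*t) + exp(3*t), 0, -t*exp(3*t)]
  [t^2*exp(3*t) - t*exp(3*t), exp(3*t), t^2*exp(3*t)/2]
  [4*t*exp(3*t), 0, 2*t*exp(3*t) + exp(3*t)]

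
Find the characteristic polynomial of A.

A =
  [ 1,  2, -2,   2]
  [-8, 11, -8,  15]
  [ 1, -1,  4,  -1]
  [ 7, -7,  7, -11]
x^4 - 5*x^3 - 9*x^2 + 81*x - 108

Expanding det(x·I − A) (e.g. by cofactor expansion or by noting that A is similar to its Jordan form J, which has the same characteristic polynomial as A) gives
  χ_A(x) = x^4 - 5*x^3 - 9*x^2 + 81*x - 108
which factors as (x - 3)^3*(x + 4). The eigenvalues (with algebraic multiplicities) are λ = -4 with multiplicity 1, λ = 3 with multiplicity 3.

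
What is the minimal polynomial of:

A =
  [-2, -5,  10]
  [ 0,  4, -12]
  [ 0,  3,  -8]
x^2 + 4*x + 4

The characteristic polynomial is χ_A(x) = (x + 2)^3, so the eigenvalues are known. The minimal polynomial is
  m_A(x) = Π_λ (x − λ)^{k_λ}
where k_λ is the size of the *largest* Jordan block for λ (equivalently, the smallest k with (A − λI)^k v = 0 for every generalised eigenvector v of λ).

  λ = -2: largest Jordan block has size 2, contributing (x + 2)^2

So m_A(x) = (x + 2)^2 = x^2 + 4*x + 4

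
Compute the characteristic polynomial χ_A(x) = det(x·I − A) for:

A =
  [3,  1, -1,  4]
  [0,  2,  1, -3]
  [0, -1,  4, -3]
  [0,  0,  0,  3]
x^4 - 12*x^3 + 54*x^2 - 108*x + 81

Expanding det(x·I − A) (e.g. by cofactor expansion or by noting that A is similar to its Jordan form J, which has the same characteristic polynomial as A) gives
  χ_A(x) = x^4 - 12*x^3 + 54*x^2 - 108*x + 81
which factors as (x - 3)^4. The eigenvalues (with algebraic multiplicities) are λ = 3 with multiplicity 4.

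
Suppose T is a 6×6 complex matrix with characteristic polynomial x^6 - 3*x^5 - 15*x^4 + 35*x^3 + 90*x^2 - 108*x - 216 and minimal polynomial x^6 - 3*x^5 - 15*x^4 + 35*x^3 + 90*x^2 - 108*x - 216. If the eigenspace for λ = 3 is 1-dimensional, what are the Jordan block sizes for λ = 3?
Block sizes for λ = 3: [3]

Step 1 — from the characteristic polynomial, algebraic multiplicity of λ = 3 is 3. From dim ker(T − (3)·I) = 1, there are exactly 1 Jordan blocks for λ = 3.
Step 2 — from the minimal polynomial, the factor (x − 3)^3 tells us the largest block for λ = 3 has size 3.
Step 3 — with total size 3, 1 blocks, and largest block 3, the block sizes (in nonincreasing order) are [3].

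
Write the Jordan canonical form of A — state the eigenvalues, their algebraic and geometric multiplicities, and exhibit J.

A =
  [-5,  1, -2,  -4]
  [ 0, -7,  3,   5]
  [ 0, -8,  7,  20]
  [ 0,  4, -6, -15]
J_3(-5) ⊕ J_1(-5)

The characteristic polynomial is
  det(x·I − A) = x^4 + 20*x^3 + 150*x^2 + 500*x + 625 = (x + 5)^4

Eigenvalues and multiplicities (the geometric multiplicity of λ is n − rank(A − λI), which equals the number of Jordan blocks for λ):
  λ = -5: algebraic multiplicity = 4, geometric multiplicity = 2

Determining the block sizes for each eigenvalue:
  λ = -5: with am = 4 and gm = 2, the partition is not yet determined (e.g. several partitions of 4 into 2 parts exist). Let N = A − (-5)·I. Computing rank(N^1) = 2, rank(N^2) = 1, rank(N^3) = 0; the number of blocks of size ≥ j is rank(N^{j−1}) − rank(N^j), giving [2, 1, 1]. So we have 1 block(s) of size 3, 1 block(s) of size 1 → block sizes [3, 1]

Assembling the blocks gives a Jordan form
J =
  [-5,  1,  0,  0]
  [ 0, -5,  1,  0]
  [ 0,  0, -5,  0]
  [ 0,  0,  0, -5]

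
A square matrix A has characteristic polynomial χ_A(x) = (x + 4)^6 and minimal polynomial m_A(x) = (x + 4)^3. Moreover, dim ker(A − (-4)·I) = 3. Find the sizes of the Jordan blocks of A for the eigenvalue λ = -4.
Block sizes for λ = -4: [3, 2, 1]

Step 1 — from the characteristic polynomial, algebraic multiplicity of λ = -4 is 6. From dim ker(A − (-4)·I) = 3, there are exactly 3 Jordan blocks for λ = -4.
Step 2 — from the minimal polynomial, the factor (x + 4)^3 tells us the largest block for λ = -4 has size 3.
Step 3 — with total size 6, 3 blocks, and largest block 3, the block sizes (in nonincreasing order) are [3, 2, 1].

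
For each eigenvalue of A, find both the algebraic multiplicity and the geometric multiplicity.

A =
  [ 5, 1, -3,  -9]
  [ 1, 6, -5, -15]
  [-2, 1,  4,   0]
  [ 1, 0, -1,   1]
λ = 4: alg = 4, geom = 2

Step 1 — factor the characteristic polynomial to read off the algebraic multiplicities:
  χ_A(x) = (x - 4)^4

Step 2 — compute geometric multiplicities via the rank-nullity identity g(λ) = n − rank(A − λI):
  rank(A − (4)·I) = 2, so dim ker(A − (4)·I) = n − 2 = 2

Summary:
  λ = 4: algebraic multiplicity = 4, geometric multiplicity = 2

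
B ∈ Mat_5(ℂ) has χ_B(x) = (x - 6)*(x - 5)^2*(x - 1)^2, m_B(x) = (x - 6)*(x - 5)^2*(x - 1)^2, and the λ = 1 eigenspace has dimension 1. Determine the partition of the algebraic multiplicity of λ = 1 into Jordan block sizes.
Block sizes for λ = 1: [2]

Step 1 — from the characteristic polynomial, algebraic multiplicity of λ = 1 is 2. From dim ker(B − (1)·I) = 1, there are exactly 1 Jordan blocks for λ = 1.
Step 2 — from the minimal polynomial, the factor (x − 1)^2 tells us the largest block for λ = 1 has size 2.
Step 3 — with total size 2, 1 blocks, and largest block 2, the block sizes (in nonincreasing order) are [2].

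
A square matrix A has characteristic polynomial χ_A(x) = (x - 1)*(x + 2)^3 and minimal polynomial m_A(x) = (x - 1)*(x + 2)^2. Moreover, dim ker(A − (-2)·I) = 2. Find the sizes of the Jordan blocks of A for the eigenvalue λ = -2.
Block sizes for λ = -2: [2, 1]

Step 1 — from the characteristic polynomial, algebraic multiplicity of λ = -2 is 3. From dim ker(A − (-2)·I) = 2, there are exactly 2 Jordan blocks for λ = -2.
Step 2 — from the minimal polynomial, the factor (x + 2)^2 tells us the largest block for λ = -2 has size 2.
Step 3 — with total size 3, 2 blocks, and largest block 2, the block sizes (in nonincreasing order) are [2, 1].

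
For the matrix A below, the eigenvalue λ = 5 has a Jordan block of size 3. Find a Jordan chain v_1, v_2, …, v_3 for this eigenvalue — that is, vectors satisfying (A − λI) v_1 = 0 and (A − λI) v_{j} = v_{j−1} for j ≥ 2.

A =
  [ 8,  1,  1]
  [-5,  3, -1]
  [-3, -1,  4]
A Jordan chain for λ = 5 of length 3:
v_1 = (1, -2, -1)ᵀ
v_2 = (3, -5, -3)ᵀ
v_3 = (1, 0, 0)ᵀ

Let N = A − (5)·I. We want v_3 with N^3 v_3 = 0 but N^2 v_3 ≠ 0; then v_{j-1} := N · v_j for j = 3, …, 2.

Pick v_3 = (1, 0, 0)ᵀ.
Then v_2 = N · v_3 = (3, -5, -3)ᵀ.
Then v_1 = N · v_2 = (1, -2, -1)ᵀ.

Sanity check: (A − (5)·I) v_1 = (0, 0, 0)ᵀ = 0. ✓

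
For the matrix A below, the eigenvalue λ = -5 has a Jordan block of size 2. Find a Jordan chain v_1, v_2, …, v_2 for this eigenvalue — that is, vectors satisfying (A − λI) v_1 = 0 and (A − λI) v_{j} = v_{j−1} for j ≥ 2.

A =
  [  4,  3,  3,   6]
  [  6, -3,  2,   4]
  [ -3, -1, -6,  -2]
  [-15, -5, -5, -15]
A Jordan chain for λ = -5 of length 2:
v_1 = (9, 6, -3, -15)ᵀ
v_2 = (1, 0, 0, 0)ᵀ

Let N = A − (-5)·I. We want v_2 with N^2 v_2 = 0 but N^1 v_2 ≠ 0; then v_{j-1} := N · v_j for j = 2, …, 2.

Pick v_2 = (1, 0, 0, 0)ᵀ.
Then v_1 = N · v_2 = (9, 6, -3, -15)ᵀ.

Sanity check: (A − (-5)·I) v_1 = (0, 0, 0, 0)ᵀ = 0. ✓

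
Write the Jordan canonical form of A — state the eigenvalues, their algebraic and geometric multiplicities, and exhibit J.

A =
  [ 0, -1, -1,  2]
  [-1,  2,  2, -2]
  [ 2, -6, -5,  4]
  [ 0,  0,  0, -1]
J_3(-1) ⊕ J_1(-1)

The characteristic polynomial is
  det(x·I − A) = x^4 + 4*x^3 + 6*x^2 + 4*x + 1 = (x + 1)^4

Eigenvalues and multiplicities (the geometric multiplicity of λ is n − rank(A − λI), which equals the number of Jordan blocks for λ):
  λ = -1: algebraic multiplicity = 4, geometric multiplicity = 2

Determining the block sizes for each eigenvalue:
  λ = -1: with am = 4 and gm = 2, the partition is not yet determined (e.g. several partitions of 4 into 2 parts exist). Let N = A − (-1)·I. Computing rank(N^1) = 2, rank(N^2) = 1, rank(N^3) = 0; the number of blocks of size ≥ j is rank(N^{j−1}) − rank(N^j), giving [2, 1, 1]. So we have 1 block(s) of size 3, 1 block(s) of size 1 → block sizes [3, 1]

Assembling the blocks gives a Jordan form
J =
  [-1,  1,  0,  0]
  [ 0, -1,  1,  0]
  [ 0,  0, -1,  0]
  [ 0,  0,  0, -1]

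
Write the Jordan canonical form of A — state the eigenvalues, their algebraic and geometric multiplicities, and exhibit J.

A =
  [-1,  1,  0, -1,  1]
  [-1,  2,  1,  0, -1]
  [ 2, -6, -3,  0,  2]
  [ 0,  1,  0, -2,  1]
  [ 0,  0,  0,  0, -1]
J_3(-1) ⊕ J_1(-1) ⊕ J_1(-1)

The characteristic polynomial is
  det(x·I − A) = x^5 + 5*x^4 + 10*x^3 + 10*x^2 + 5*x + 1 = (x + 1)^5

Eigenvalues and multiplicities (the geometric multiplicity of λ is n − rank(A − λI), which equals the number of Jordan blocks for λ):
  λ = -1: algebraic multiplicity = 5, geometric multiplicity = 3

Determining the block sizes for each eigenvalue:
  λ = -1: with am = 5 and gm = 3, the partition is not yet determined (e.g. several partitions of 5 into 3 parts exist). Let N = A − (-1)·I. Computing rank(N^1) = 2, rank(N^2) = 1, rank(N^3) = 0; the number of blocks of size ≥ j is rank(N^{j−1}) − rank(N^j), giving [3, 1, 1]. So we have 1 block(s) of size 3, 2 block(s) of size 1 → block sizes [3, 1, 1]

Assembling the blocks gives a Jordan form
J =
  [-1,  1,  0,  0,  0]
  [ 0, -1,  1,  0,  0]
  [ 0,  0, -1,  0,  0]
  [ 0,  0,  0, -1,  0]
  [ 0,  0,  0,  0, -1]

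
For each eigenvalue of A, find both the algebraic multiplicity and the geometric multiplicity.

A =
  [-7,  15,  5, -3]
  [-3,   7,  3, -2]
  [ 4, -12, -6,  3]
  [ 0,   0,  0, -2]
λ = -2: alg = 4, geom = 2

Step 1 — factor the characteristic polynomial to read off the algebraic multiplicities:
  χ_A(x) = (x + 2)^4

Step 2 — compute geometric multiplicities via the rank-nullity identity g(λ) = n − rank(A − λI):
  rank(A − (-2)·I) = 2, so dim ker(A − (-2)·I) = n − 2 = 2

Summary:
  λ = -2: algebraic multiplicity = 4, geometric multiplicity = 2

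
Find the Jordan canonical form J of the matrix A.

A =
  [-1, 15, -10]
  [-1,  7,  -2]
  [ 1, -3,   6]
J_2(4) ⊕ J_1(4)

The characteristic polynomial is
  det(x·I − A) = x^3 - 12*x^2 + 48*x - 64 = (x - 4)^3

Eigenvalues and multiplicities (the geometric multiplicity of λ is n − rank(A − λI), which equals the number of Jordan blocks for λ):
  λ = 4: algebraic multiplicity = 3, geometric multiplicity = 2

Determining the block sizes for each eigenvalue:
  λ = 4: 2 blocks summing to 3 forces exactly one block of size 2 and the rest size 1 → block sizes [2, 1]

Assembling the blocks gives a Jordan form
J =
  [4, 1, 0]
  [0, 4, 0]
  [0, 0, 4]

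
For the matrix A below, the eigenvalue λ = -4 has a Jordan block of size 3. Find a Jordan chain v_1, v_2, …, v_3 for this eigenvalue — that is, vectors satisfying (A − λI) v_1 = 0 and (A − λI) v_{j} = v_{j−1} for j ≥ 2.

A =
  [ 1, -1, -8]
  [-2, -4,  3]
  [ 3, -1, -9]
A Jordan chain for λ = -4 of length 3:
v_1 = (3, -1, 2)ᵀ
v_2 = (5, -2, 3)ᵀ
v_3 = (1, 0, 0)ᵀ

Let N = A − (-4)·I. We want v_3 with N^3 v_3 = 0 but N^2 v_3 ≠ 0; then v_{j-1} := N · v_j for j = 3, …, 2.

Pick v_3 = (1, 0, 0)ᵀ.
Then v_2 = N · v_3 = (5, -2, 3)ᵀ.
Then v_1 = N · v_2 = (3, -1, 2)ᵀ.

Sanity check: (A − (-4)·I) v_1 = (0, 0, 0)ᵀ = 0. ✓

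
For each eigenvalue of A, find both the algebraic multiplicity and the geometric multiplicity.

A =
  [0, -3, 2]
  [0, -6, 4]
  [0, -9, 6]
λ = 0: alg = 3, geom = 2

Step 1 — factor the characteristic polynomial to read off the algebraic multiplicities:
  χ_A(x) = x^3

Step 2 — compute geometric multiplicities via the rank-nullity identity g(λ) = n − rank(A − λI):
  rank(A − (0)·I) = 1, so dim ker(A − (0)·I) = n − 1 = 2

Summary:
  λ = 0: algebraic multiplicity = 3, geometric multiplicity = 2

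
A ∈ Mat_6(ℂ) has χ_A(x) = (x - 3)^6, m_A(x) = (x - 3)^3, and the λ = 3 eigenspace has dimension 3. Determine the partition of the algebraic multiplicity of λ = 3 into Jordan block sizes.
Block sizes for λ = 3: [3, 2, 1]

Step 1 — from the characteristic polynomial, algebraic multiplicity of λ = 3 is 6. From dim ker(A − (3)·I) = 3, there are exactly 3 Jordan blocks for λ = 3.
Step 2 — from the minimal polynomial, the factor (x − 3)^3 tells us the largest block for λ = 3 has size 3.
Step 3 — with total size 6, 3 blocks, and largest block 3, the block sizes (in nonincreasing order) are [3, 2, 1].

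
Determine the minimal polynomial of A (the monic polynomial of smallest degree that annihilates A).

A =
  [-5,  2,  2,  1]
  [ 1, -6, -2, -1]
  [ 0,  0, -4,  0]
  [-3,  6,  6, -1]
x^2 + 8*x + 16

The characteristic polynomial is χ_A(x) = (x + 4)^4, so the eigenvalues are known. The minimal polynomial is
  m_A(x) = Π_λ (x − λ)^{k_λ}
where k_λ is the size of the *largest* Jordan block for λ (equivalently, the smallest k with (A − λI)^k v = 0 for every generalised eigenvector v of λ).

  λ = -4: largest Jordan block has size 2, contributing (x + 4)^2

So m_A(x) = (x + 4)^2 = x^2 + 8*x + 16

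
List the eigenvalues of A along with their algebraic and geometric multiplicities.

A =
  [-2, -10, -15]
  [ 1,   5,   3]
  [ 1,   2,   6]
λ = 3: alg = 3, geom = 2

Step 1 — factor the characteristic polynomial to read off the algebraic multiplicities:
  χ_A(x) = (x - 3)^3

Step 2 — compute geometric multiplicities via the rank-nullity identity g(λ) = n − rank(A − λI):
  rank(A − (3)·I) = 1, so dim ker(A − (3)·I) = n − 1 = 2

Summary:
  λ = 3: algebraic multiplicity = 3, geometric multiplicity = 2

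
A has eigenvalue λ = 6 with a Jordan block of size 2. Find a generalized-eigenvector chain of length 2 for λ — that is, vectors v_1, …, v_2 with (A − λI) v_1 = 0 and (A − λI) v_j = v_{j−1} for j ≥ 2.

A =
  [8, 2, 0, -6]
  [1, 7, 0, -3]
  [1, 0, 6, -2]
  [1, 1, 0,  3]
A Jordan chain for λ = 6 of length 2:
v_1 = (2, 1, 1, 1)ᵀ
v_2 = (1, 0, 0, 0)ᵀ

Let N = A − (6)·I. We want v_2 with N^2 v_2 = 0 but N^1 v_2 ≠ 0; then v_{j-1} := N · v_j for j = 2, …, 2.

Pick v_2 = (1, 0, 0, 0)ᵀ.
Then v_1 = N · v_2 = (2, 1, 1, 1)ᵀ.

Sanity check: (A − (6)·I) v_1 = (0, 0, 0, 0)ᵀ = 0. ✓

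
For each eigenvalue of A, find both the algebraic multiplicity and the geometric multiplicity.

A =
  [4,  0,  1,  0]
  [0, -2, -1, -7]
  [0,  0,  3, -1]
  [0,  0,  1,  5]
λ = -2: alg = 1, geom = 1; λ = 4: alg = 3, geom = 1

Step 1 — factor the characteristic polynomial to read off the algebraic multiplicities:
  χ_A(x) = (x - 4)^3*(x + 2)

Step 2 — compute geometric multiplicities via the rank-nullity identity g(λ) = n − rank(A − λI):
  rank(A − (-2)·I) = 3, so dim ker(A − (-2)·I) = n − 3 = 1
  rank(A − (4)·I) = 3, so dim ker(A − (4)·I) = n − 3 = 1

Summary:
  λ = -2: algebraic multiplicity = 1, geometric multiplicity = 1
  λ = 4: algebraic multiplicity = 3, geometric multiplicity = 1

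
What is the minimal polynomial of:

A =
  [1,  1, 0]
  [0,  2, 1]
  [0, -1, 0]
x^3 - 3*x^2 + 3*x - 1

The characteristic polynomial is χ_A(x) = (x - 1)^3, so the eigenvalues are known. The minimal polynomial is
  m_A(x) = Π_λ (x − λ)^{k_λ}
where k_λ is the size of the *largest* Jordan block for λ (equivalently, the smallest k with (A − λI)^k v = 0 for every generalised eigenvector v of λ).

  λ = 1: largest Jordan block has size 3, contributing (x − 1)^3

So m_A(x) = (x - 1)^3 = x^3 - 3*x^2 + 3*x - 1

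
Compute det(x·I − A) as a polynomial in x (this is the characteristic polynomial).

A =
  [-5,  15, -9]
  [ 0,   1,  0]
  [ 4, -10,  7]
x^3 - 3*x^2 + 3*x - 1

Expanding det(x·I − A) (e.g. by cofactor expansion or by noting that A is similar to its Jordan form J, which has the same characteristic polynomial as A) gives
  χ_A(x) = x^3 - 3*x^2 + 3*x - 1
which factors as (x - 1)^3. The eigenvalues (with algebraic multiplicities) are λ = 1 with multiplicity 3.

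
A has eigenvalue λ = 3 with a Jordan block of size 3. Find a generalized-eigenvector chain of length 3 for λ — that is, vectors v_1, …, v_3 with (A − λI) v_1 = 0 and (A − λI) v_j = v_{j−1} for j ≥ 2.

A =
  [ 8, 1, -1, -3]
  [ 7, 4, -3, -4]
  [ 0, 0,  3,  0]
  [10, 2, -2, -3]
A Jordan chain for λ = 3 of length 3:
v_1 = (2, 2, 0, 4)ᵀ
v_2 = (5, 7, 0, 10)ᵀ
v_3 = (1, 0, 0, 0)ᵀ

Let N = A − (3)·I. We want v_3 with N^3 v_3 = 0 but N^2 v_3 ≠ 0; then v_{j-1} := N · v_j for j = 3, …, 2.

Pick v_3 = (1, 0, 0, 0)ᵀ.
Then v_2 = N · v_3 = (5, 7, 0, 10)ᵀ.
Then v_1 = N · v_2 = (2, 2, 0, 4)ᵀ.

Sanity check: (A − (3)·I) v_1 = (0, 0, 0, 0)ᵀ = 0. ✓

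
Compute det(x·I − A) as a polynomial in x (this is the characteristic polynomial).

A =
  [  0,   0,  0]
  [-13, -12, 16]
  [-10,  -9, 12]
x^3

Expanding det(x·I − A) (e.g. by cofactor expansion or by noting that A is similar to its Jordan form J, which has the same characteristic polynomial as A) gives
  χ_A(x) = x^3
which factors as x^3. The eigenvalues (with algebraic multiplicities) are λ = 0 with multiplicity 3.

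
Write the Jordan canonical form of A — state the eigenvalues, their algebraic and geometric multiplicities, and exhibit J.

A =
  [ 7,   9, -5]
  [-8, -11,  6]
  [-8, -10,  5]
J_2(-1) ⊕ J_1(3)

The characteristic polynomial is
  det(x·I − A) = x^3 - x^2 - 5*x - 3 = (x - 3)*(x + 1)^2

Eigenvalues and multiplicities (the geometric multiplicity of λ is n − rank(A − λI), which equals the number of Jordan blocks for λ):
  λ = -1: algebraic multiplicity = 2, geometric multiplicity = 1
  λ = 3: algebraic multiplicity = 1, geometric multiplicity = 1

Determining the block sizes for each eigenvalue:
  λ = -1: one block (gm = 1), so the single block has size am = 2 → block sizes [2]
  λ = 3: one block (gm = 1), so the single block has size am = 1 → block sizes [1]

Assembling the blocks gives a Jordan form
J =
  [-1,  1, 0]
  [ 0, -1, 0]
  [ 0,  0, 3]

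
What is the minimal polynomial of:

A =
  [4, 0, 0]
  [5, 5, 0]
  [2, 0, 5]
x^2 - 9*x + 20

The characteristic polynomial is χ_A(x) = (x - 5)^2*(x - 4), so the eigenvalues are known. The minimal polynomial is
  m_A(x) = Π_λ (x − λ)^{k_λ}
where k_λ is the size of the *largest* Jordan block for λ (equivalently, the smallest k with (A − λI)^k v = 0 for every generalised eigenvector v of λ).

  λ = 4: largest Jordan block has size 1, contributing (x − 4)
  λ = 5: largest Jordan block has size 1, contributing (x − 5)

So m_A(x) = (x - 5)*(x - 4) = x^2 - 9*x + 20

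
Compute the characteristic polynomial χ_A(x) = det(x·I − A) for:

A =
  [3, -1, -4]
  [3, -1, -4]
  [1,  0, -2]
x^3

Expanding det(x·I − A) (e.g. by cofactor expansion or by noting that A is similar to its Jordan form J, which has the same characteristic polynomial as A) gives
  χ_A(x) = x^3
which factors as x^3. The eigenvalues (with algebraic multiplicities) are λ = 0 with multiplicity 3.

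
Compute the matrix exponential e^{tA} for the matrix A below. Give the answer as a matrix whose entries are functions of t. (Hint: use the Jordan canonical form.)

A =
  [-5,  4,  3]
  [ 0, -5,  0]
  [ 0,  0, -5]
e^{tA} =
  [exp(-5*t), 4*t*exp(-5*t), 3*t*exp(-5*t)]
  [0, exp(-5*t), 0]
  [0, 0, exp(-5*t)]

Strategy: write A = P · J · P⁻¹ where J is a Jordan canonical form, so e^{tA} = P · e^{tJ} · P⁻¹, and e^{tJ} can be computed block-by-block.

A has Jordan form
J =
  [-5,  1,  0]
  [ 0, -5,  0]
  [ 0,  0, -5]
(up to reordering of blocks).

Per-block formulas:
  For a 2×2 Jordan block J_2(-5): exp(t · J_2(-5)) = e^(-5t)·(I + t·N), where N is the 2×2 nilpotent shift.
  For a 1×1 block at λ = -5: exp(t · [-5]) = [e^(-5t)].

After assembling e^{tJ} and conjugating by P, we get:

e^{tA} =
  [exp(-5*t), 4*t*exp(-5*t), 3*t*exp(-5*t)]
  [0, exp(-5*t), 0]
  [0, 0, exp(-5*t)]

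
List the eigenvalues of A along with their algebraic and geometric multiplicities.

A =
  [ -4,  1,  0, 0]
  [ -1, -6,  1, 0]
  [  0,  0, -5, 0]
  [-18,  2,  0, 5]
λ = -5: alg = 3, geom = 1; λ = 5: alg = 1, geom = 1

Step 1 — factor the characteristic polynomial to read off the algebraic multiplicities:
  χ_A(x) = (x - 5)*(x + 5)^3

Step 2 — compute geometric multiplicities via the rank-nullity identity g(λ) = n − rank(A − λI):
  rank(A − (-5)·I) = 3, so dim ker(A − (-5)·I) = n − 3 = 1
  rank(A − (5)·I) = 3, so dim ker(A − (5)·I) = n − 3 = 1

Summary:
  λ = -5: algebraic multiplicity = 3, geometric multiplicity = 1
  λ = 5: algebraic multiplicity = 1, geometric multiplicity = 1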